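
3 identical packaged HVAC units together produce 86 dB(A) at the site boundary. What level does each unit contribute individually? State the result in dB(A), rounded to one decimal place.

3 equal contributions raise the level by 10·log₁₀ 3 = 4.771 dB, so each unit alone gives 86 − 4.771.

81.2 dB(A)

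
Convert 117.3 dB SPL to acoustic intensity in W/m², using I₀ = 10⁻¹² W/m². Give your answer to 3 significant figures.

I = I₀·10^(L/10) = 10⁻¹² × 10^(117.3/10) = 10^(-0.270).

0.537 W/m²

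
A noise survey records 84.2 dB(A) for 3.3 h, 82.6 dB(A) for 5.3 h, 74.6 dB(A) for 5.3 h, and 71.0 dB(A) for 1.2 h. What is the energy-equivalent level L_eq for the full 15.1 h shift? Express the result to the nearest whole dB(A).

Weight each interval's intensity by its duration and average over T = 15.1 h:
Σ tᵢ·10^(Lᵢ/10) = 3.3·10^(84.2/10) + 5.3·10^(82.6/10) + 5.3·10^(74.6/10) + 1.2·10^(71.0/10) = 2.000e+09.
L_eq = 10·log₁₀(2.000e+09/15.1) = 81.22 dB(A).

81 dB(A)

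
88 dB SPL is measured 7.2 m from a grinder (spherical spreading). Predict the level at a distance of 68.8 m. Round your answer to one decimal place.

Point-source attenuation: ΔL = 20·log₁₀(r₂/r₁) = 20·log₁₀(68.8/7.2) = 19.605 dB.
L₂ = 88 − 20·log₁₀(68.8/7.2) = 88 − 19.605 = 68.39 dB SPL.

68.4 dB SPL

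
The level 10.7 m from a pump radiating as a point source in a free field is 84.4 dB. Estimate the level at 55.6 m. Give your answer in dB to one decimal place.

Spherical spreading from a point source gives a 20·log₁₀(r₂/r₁) drop.
L₂ = 84.4 − 20·log₁₀(55.6/10.7) = 84.4 − 14.314 = 70.09 dB.

70.1 dB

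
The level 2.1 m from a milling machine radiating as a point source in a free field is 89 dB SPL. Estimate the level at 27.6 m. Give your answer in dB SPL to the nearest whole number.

Point-source attenuation: ΔL = 20·log₁₀(r₂/r₁) = 20·log₁₀(27.6/2.1) = 22.374 dB.
L₂ = 89 − 20·log₁₀(27.6/2.1) = 89 − 22.374 = 66.63 dB SPL.

67 dB SPL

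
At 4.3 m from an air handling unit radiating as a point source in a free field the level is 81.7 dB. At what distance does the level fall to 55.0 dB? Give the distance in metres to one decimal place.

Point-source spreading drops the level by 20·log₁₀(r₂/r₁); inverting, r₂/r₁ = 10^(ΔL/20).
r₂ = 4.3·10^((81.7−55.0)/20) = 4.3·10^(26.7/20) = 93.00 m.

93.0 m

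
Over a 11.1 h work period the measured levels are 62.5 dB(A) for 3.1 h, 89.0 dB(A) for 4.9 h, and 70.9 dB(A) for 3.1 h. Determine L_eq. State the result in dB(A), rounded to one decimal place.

L_eq = 10·log₁₀[(1/T)·Σ tᵢ·10^(Lᵢ/10)] with T = 11.1 h.
Σ tᵢ·10^(Lᵢ/10) = 3.1·10^(62.5/10) + 4.9·10^(89.0/10) + 3.1·10^(70.9/10) = 3.936e+09.
L_eq = 10·log₁₀(3.936e+09/11.1) = 85.50 dB(A).

85.5 dB(A)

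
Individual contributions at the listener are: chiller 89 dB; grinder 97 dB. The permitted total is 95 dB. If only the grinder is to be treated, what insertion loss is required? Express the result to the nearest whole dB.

3 dB

Fixed contribution from the other source: Σ 10^(L/10) = 10^(89/10) = 7.943e+08 (89.00 dB).
The limit corresponds to 10^(95/10) = 3.162e+09; subtracting the fixed part leaves 2.368e+09 for the grinder, i.e. 93.74 dB.
Required insertion loss = 97 − 93.74 = 3.26 dB.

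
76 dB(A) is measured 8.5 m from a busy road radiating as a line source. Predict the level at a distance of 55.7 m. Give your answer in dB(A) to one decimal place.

67.8 dB(A)

For a line source, L₂ = L₁ − 10·log₁₀(r₂/r₁).
L₂ = 76 − 10·log₁₀(55.7/8.5) = 76 − 8.164 = 67.84 dB(A).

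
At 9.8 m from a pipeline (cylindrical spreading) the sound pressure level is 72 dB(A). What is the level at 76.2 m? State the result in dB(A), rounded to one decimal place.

For a line source, L₂ = L₁ − 10·log₁₀(r₂/r₁).
L₂ = 72 − 10·log₁₀(76.2/9.8) = 72 − 8.907 = 63.09 dB(A).

63.1 dB(A)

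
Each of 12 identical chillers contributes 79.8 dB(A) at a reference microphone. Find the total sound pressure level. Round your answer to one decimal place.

90.6 dB(A)

N identical incoherent sources raise the level by 10·log₁₀ N.
L_total = 79.8 + 10·log₁₀(12) = 79.8 + 10.792 = 90.59 dB(A).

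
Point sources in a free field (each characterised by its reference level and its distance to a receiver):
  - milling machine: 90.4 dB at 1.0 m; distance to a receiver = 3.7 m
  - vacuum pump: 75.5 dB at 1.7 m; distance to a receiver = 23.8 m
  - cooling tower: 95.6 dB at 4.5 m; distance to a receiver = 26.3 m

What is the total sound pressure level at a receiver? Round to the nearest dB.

Propagate each source to the receiver with L = L_ref − 20·log₁₀(r/r_ref), then add intensities.
milling machine: 90.4 − 20·log₁₀(3.7/1.0) = 90.4 − 11.36 = 79.04 dB.
vacuum pump: 75.5 − 20·log₁₀(23.8/1.7) = 75.5 − 22.92 = 52.58 dB.
cooling tower: 95.6 − 20·log₁₀(26.3/4.5) = 95.6 − 15.33 = 80.27 dB.
Σ 10^(L/10) = 1.866e+08 → L_total = 10·log₁₀(1.866e+08) = 82.71 dB.

83 dB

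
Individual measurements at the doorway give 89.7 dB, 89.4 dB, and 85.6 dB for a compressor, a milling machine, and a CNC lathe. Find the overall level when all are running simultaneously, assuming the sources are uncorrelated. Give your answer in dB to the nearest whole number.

93 dB

For uncorrelated sources the intensities add, so convert each level to linear form, sum, and take 10·log₁₀ of the total.
Σ 10^(L/10) = 10^(89.7/10) + 10^(89.4/10) + 10^(85.6/10) = 2.167e+09.
L_total = 10·log₁₀(2.167e+09) = 93.36 dB.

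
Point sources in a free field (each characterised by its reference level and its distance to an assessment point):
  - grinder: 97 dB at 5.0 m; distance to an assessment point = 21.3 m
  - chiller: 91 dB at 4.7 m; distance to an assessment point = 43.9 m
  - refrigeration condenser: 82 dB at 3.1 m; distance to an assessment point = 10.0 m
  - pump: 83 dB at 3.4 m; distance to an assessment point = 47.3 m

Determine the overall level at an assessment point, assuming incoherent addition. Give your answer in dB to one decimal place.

84.9 dB

First find each source's level at the receiver (point-source: −20·log₁₀(r/r_ref)), then combine on an intensity basis.
grinder: 97 − 20·log₁₀(21.3/5.0) = 97 − 12.59 = 84.41 dB.
chiller: 91 − 20·log₁₀(43.9/4.7) = 91 − 19.41 = 71.59 dB.
refrigeration condenser: 82 − 20·log₁₀(10.0/3.1) = 82 − 10.17 = 71.83 dB.
pump: 83 − 20·log₁₀(47.3/3.4) = 83 − 22.87 = 60.13 dB.
Σ 10^(L/10) = 3.069e+08 → L_total = 10·log₁₀(3.069e+08) = 84.87 dB.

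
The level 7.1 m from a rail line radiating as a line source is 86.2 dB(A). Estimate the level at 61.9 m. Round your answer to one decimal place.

76.8 dB(A)

Cylindrical spreading from a line source gives a 10·log₁₀(r₂/r₁) drop.
L₂ = 86.2 − 10·log₁₀(61.9/7.1) = 86.2 − 9.404 = 76.80 dB(A).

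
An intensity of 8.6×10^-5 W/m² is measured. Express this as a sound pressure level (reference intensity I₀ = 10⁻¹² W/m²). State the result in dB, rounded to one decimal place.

L = 10·log₁₀(I/I₀) = 10·log₁₀(8.6×10^-5/10⁻¹²) = 10·log₁₀(8.6×10^7).
L = 10·(0.9345 + 7) = 79.34 dB.

79.3 dB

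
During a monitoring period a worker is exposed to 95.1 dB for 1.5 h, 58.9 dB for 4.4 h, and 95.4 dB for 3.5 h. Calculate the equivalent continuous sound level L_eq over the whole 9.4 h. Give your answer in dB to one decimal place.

The energy average is taken in the linear domain: L_eq = 10·log₁₀[(Σ tᵢ·10^(Lᵢ/10))/T], T = 9.4 h.
Σ tᵢ·10^(Lᵢ/10) = 1.5·10^(95.1/10) + 4.4·10^(58.9/10) + 3.5·10^(95.4/10) = 1.699e+10.
L_eq = 10·log₁₀(1.699e+10/9.4) = 92.57 dB.

92.6 dB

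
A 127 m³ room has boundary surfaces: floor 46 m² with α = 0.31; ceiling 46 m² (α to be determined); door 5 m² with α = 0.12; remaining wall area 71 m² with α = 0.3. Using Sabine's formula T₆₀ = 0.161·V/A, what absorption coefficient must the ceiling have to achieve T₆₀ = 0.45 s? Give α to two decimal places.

From T₆₀ = 0.161·V/A, the target T₆₀ = 0.45 s needs A = 0.161·127/0.45 = 45.44 m².
Absorption from the other surfaces = 46·0.31 + 5·0.12 + 71·0.3 = 36.16 m², so the ceiling must supply 9.28 m² over 46 m².
α = 9.28/46 = 0.202.

0.20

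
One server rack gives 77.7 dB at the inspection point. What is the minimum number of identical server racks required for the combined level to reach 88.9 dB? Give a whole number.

Need L₁ + 10·log₁₀ N ≥ 88.9, i.e. log₁₀ N ≥ 1.12.
N ≥ 10^(11.2/10) = 13.183, so N = 14.

14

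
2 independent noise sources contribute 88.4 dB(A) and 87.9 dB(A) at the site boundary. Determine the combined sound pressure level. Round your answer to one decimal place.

For uncorrelated sources the intensities add, so convert each level to linear form, sum, and take 10·log₁₀ of the total.
Σ 10^(L/10) = 10^(88.4/10) + 10^(87.9/10) = 1.308e+09.
L_total = 10·log₁₀(1.308e+09) = 91.17 dB(A).

91.2 dB(A)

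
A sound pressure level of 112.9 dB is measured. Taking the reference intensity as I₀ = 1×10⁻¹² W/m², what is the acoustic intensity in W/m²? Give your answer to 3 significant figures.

0.195 W/m²

I/I₀ = 10^(112.9/10) = 1.95e+11, so I = 1.95e+11 × 10⁻¹² W/m².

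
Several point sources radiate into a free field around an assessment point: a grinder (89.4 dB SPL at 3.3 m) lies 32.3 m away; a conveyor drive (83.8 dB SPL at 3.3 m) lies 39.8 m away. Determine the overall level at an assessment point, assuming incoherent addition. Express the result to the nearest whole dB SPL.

70 dB SPL

Apply inverse-square spreading to bring every level to the receiver, then sum 10^(L/10).
grinder: 89.4 − 20·log₁₀(32.3/3.3) = 89.4 − 19.81 = 69.59 dB SPL.
conveyor drive: 83.8 − 20·log₁₀(39.8/3.3) = 83.8 − 21.63 = 62.17 dB SPL.
Σ 10^(L/10) = 1.074e+07 → L_total = 10·log₁₀(1.074e+07) = 70.31 dB SPL.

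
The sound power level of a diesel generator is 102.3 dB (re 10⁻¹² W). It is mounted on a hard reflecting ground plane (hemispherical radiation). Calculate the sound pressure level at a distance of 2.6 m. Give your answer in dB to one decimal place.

86.0 dB

L_p = L_w − 10·log₁₀(2π·r²) with r = 2.6 m.
2π·r² = 42.47 m², 10·log₁₀ of that is 16.281 dB.
L_p = 102.3 − 16.281 = 86.02 dB.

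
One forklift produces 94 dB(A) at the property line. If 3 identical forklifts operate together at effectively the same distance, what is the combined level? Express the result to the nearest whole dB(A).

With 3 equal, uncorrelated contributions the intensity is 3× that of one unit, giving a rise of 10·log₁₀ 3.
L_total = 94 + 10·log₁₀(3) = 94 + 4.771 = 98.77 dB(A).

99 dB(A)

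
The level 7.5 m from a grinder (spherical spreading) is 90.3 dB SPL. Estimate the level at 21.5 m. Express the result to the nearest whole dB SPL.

81 dB SPL

Point-source attenuation: ΔL = 20·log₁₀(r₂/r₁) = 20·log₁₀(21.5/7.5) = 9.148 dB.
L₂ = 90.3 − 20·log₁₀(21.5/7.5) = 90.3 − 9.148 = 81.15 dB SPL.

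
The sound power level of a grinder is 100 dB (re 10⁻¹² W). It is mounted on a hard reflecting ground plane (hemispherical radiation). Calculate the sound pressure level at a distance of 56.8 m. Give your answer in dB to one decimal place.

56.9 dB

Free-field hemispherical radiation: L_p = L_w − 10·log₁₀(2π·r²), r = 56.8 m.
2π·r² = 2.027e+04 m², 10·log₁₀ of that is 43.069 dB.
L_p = 100 − 43.069 = 56.93 dB.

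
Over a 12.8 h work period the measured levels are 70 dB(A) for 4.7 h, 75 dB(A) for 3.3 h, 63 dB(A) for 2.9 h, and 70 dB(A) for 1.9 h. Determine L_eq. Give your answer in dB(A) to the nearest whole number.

L_eq = 10·log₁₀[(1/T)·Σ tᵢ·10^(Lᵢ/10)] with T = 12.8 h.
Σ tᵢ·10^(Lᵢ/10) = 4.7·10^(70/10) + 3.3·10^(75/10) + 2.9·10^(63/10) + 1.9·10^(70/10) = 1.761e+08.
L_eq = 10·log₁₀(1.761e+08/12.8) = 71.39 dB(A).

71 dB(A)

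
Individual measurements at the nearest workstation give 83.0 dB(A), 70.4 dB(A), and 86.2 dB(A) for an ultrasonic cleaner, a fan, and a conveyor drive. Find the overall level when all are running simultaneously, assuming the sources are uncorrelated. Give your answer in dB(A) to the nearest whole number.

88 dB(A)

For uncorrelated sources the intensities add, so convert each level to linear form, sum, and take 10·log₁₀ of the total.
Σ 10^(L/10) = 10^(83.0/10) + 10^(70.4/10) + 10^(86.2/10) = 6.274e+08.
L_total = 10·log₁₀(6.274e+08) = 87.98 dB(A).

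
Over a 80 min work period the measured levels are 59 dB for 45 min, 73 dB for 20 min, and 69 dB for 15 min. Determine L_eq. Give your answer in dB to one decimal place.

L_eq = 10·log₁₀[(1/T)·Σ tᵢ·10^(Lᵢ/10)] with T = 80 min.
Σ tᵢ·10^(Lᵢ/10) = 45·10^(59/10) + 20·10^(73/10) + 15·10^(69/10) = 5.539e+08.
L_eq = 10·log₁₀(5.539e+08/80) = 68.40 dB.

68.4 dB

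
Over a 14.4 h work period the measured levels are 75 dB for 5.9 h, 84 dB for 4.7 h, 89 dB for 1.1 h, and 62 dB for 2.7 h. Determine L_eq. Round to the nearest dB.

82 dB

The energy average is taken in the linear domain: L_eq = 10·log₁₀[(Σ tᵢ·10^(Lᵢ/10))/T], T = 14.4 h.
Σ tᵢ·10^(Lᵢ/10) = 5.9·10^(75/10) + 4.7·10^(84/10) + 1.1·10^(89/10) + 2.7·10^(62/10) = 2.245e+09.
L_eq = 10·log₁₀(2.245e+09/14.4) = 81.93 dB.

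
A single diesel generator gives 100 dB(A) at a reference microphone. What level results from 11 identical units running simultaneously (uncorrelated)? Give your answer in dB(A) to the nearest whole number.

L_total = L₁ + 10·log₁₀ N for N identical incoherent sources.
L_total = 100 + 10·log₁₀(11) = 100 + 10.414 = 110.41 dB(A).

110 dB(A)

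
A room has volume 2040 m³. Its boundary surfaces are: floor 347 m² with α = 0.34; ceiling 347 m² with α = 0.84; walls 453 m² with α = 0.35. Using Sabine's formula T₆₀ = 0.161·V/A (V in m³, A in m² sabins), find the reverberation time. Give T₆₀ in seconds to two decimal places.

Summing Sᵢαᵢ: 347·0.34 + 347·0.84 + 453·0.35 = 568.01 m².
T₆₀ = 0.161·V/A = 0.161·2040/568.01 = 0.578 s.

0.58 s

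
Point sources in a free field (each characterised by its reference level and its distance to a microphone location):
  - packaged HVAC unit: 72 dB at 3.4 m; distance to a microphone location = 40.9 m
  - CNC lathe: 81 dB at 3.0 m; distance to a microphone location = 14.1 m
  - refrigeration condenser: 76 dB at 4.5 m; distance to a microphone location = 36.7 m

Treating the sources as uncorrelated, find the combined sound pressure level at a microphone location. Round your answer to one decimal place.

Propagate each source to the receiver with L = L_ref − 20·log₁₀(r/r_ref), then add intensities.
packaged HVAC unit: 72 − 20·log₁₀(40.9/3.4) = 72 − 21.60 = 50.40 dB.
CNC lathe: 81 − 20·log₁₀(14.1/3.0) = 81 − 13.44 = 67.56 dB.
refrigeration condenser: 76 − 20·log₁₀(36.7/4.5) = 76 − 18.23 = 57.77 dB.
Σ 10^(L/10) = 6.407e+06 → L_total = 10·log₁₀(6.407e+06) = 68.07 dB.

68.1 dB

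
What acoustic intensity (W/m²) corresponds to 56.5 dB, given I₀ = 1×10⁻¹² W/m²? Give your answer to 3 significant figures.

L = 10·log₁₀(I/I₀) ⇒ I = I₀·10^(L/10) = 10⁻¹² × 10^5.65.

4.47e-07 W/m²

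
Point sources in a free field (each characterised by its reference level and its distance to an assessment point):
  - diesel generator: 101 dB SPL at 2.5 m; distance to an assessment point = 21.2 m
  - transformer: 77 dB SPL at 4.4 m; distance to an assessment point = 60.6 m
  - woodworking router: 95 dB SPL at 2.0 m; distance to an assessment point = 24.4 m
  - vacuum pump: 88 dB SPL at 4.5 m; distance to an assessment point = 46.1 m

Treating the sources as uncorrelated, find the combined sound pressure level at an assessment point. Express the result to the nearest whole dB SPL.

83 dB SPL

Propagate each source to the receiver with L = L_ref − 20·log₁₀(r/r_ref), then add intensities.
diesel generator: 101 − 20·log₁₀(21.2/2.5) = 101 − 18.57 = 82.43 dB SPL.
transformer: 77 − 20·log₁₀(60.6/4.4) = 77 − 22.78 = 54.22 dB SPL.
woodworking router: 95 − 20·log₁₀(24.4/2.0) = 95 − 21.73 = 73.27 dB SPL.
vacuum pump: 88 − 20·log₁₀(46.1/4.5) = 88 − 20.21 = 67.79 dB SPL.
Σ 10^(L/10) = 2.026e+08 → L_total = 10·log₁₀(2.026e+08) = 83.07 dB SPL.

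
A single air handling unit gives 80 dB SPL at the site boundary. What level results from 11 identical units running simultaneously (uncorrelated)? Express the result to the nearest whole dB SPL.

L_total = L₁ + 10·log₁₀ N for N identical incoherent sources.
L_total = 80 + 10·log₁₀(11) = 80 + 10.414 = 90.41 dB SPL.

90 dB SPL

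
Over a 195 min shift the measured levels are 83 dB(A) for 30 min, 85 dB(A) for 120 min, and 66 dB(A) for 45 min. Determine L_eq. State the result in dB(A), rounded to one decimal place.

83.5 dB(A)

The energy average is taken in the linear domain: L_eq = 10·log₁₀[(Σ tᵢ·10^(Lᵢ/10))/T], T = 195 min.
Σ tᵢ·10^(Lᵢ/10) = 30·10^(83/10) + 120·10^(85/10) + 45·10^(66/10) = 4.411e+10.
L_eq = 10·log₁₀(4.411e+10/195) = 83.55 dB(A).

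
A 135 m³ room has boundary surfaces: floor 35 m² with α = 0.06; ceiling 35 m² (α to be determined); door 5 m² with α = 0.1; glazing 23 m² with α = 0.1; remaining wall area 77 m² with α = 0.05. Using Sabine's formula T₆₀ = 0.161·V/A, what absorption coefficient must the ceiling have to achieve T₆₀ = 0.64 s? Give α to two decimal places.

From T₆₀ = 0.161·V/A, the target T₆₀ = 0.64 s needs A = 0.161·135/0.64 = 33.96 m².
Absorption from the other surfaces = 35·0.06 + 5·0.1 + 23·0.1 + 77·0.05 = 8.75 m², so the ceiling must supply 25.21 m² over 35 m².
α = 25.21/35 = 0.720.

0.72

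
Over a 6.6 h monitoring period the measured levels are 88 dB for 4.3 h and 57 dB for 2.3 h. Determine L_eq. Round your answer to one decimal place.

86.1 dB

L_eq = 10·log₁₀[(1/T)·Σ tᵢ·10^(Lᵢ/10)] with T = 6.6 h.
Σ tᵢ·10^(Lᵢ/10) = 4.3·10^(88/10) + 2.3·10^(57/10) = 2.714e+09.
L_eq = 10·log₁₀(2.714e+09/6.6) = 86.14 dB.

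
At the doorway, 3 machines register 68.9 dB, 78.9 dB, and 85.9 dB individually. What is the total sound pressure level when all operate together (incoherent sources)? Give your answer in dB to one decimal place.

86.8 dB

Incoherent sources combine by intensity addition: L_total = 10·log₁₀(Σ 10^(L_i/10)).
Σ 10^(L/10) = 10^(68.9/10) + 10^(78.9/10) + 10^(85.9/10) = 4.744e+08.
L_total = 10·log₁₀(4.744e+08) = 86.76 dB.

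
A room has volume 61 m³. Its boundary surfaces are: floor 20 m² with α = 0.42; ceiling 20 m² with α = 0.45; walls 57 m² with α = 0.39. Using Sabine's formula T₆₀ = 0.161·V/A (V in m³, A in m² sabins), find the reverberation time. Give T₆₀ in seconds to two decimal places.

Summing Sᵢαᵢ: 20·0.42 + 20·0.45 + 57·0.39 = 39.63 m².
T₆₀ = 0.161·V/A = 0.161·61/39.63 = 0.248 s.

0.25 s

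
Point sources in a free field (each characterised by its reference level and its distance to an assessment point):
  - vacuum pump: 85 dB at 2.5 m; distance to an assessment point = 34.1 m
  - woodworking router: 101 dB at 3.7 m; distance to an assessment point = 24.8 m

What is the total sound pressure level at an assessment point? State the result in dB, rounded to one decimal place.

First find each source's level at the receiver (point-source: −20·log₁₀(r/r_ref)), then combine on an intensity basis.
vacuum pump: 85 − 20·log₁₀(34.1/2.5) = 85 − 22.70 = 62.30 dB.
woodworking router: 101 − 20·log₁₀(24.8/3.7) = 101 − 16.52 = 84.48 dB.
Σ 10^(L/10) = 2.819e+08 → L_total = 10·log₁₀(2.819e+08) = 84.50 dB.

84.5 dB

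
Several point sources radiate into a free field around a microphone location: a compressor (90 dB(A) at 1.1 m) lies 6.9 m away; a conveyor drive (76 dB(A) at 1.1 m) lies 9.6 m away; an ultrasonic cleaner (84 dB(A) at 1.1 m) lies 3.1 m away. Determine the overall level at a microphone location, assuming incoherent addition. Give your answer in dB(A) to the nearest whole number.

Propagate each source to the receiver with L = L_ref − 20·log₁₀(r/r_ref), then add intensities.
compressor: 90 − 20·log₁₀(6.9/1.1) = 90 − 15.95 = 74.05 dB(A).
conveyor drive: 76 − 20·log₁₀(9.6/1.1) = 76 − 18.82 = 57.18 dB(A).
ultrasonic cleaner: 84 − 20·log₁₀(3.1/1.1) = 84 − 9.00 = 75.00 dB(A).
Σ 10^(L/10) = 5.756e+07 → L_total = 10·log₁₀(5.756e+07) = 77.60 dB(A).

78 dB(A)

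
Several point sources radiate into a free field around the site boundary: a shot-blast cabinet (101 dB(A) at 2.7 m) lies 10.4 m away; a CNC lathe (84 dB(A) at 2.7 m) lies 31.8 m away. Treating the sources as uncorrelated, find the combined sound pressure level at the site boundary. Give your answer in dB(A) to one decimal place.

89.3 dB(A)

Propagate each source to the receiver with L = L_ref − 20·log₁₀(r/r_ref), then add intensities.
shot-blast cabinet: 101 − 20·log₁₀(10.4/2.7) = 101 − 11.71 = 89.29 dB(A).
CNC lathe: 84 − 20·log₁₀(31.8/2.7) = 84 − 21.42 = 62.58 dB(A).
Σ 10^(L/10) = 8.503e+08 → L_total = 10·log₁₀(8.503e+08) = 89.30 dB(A).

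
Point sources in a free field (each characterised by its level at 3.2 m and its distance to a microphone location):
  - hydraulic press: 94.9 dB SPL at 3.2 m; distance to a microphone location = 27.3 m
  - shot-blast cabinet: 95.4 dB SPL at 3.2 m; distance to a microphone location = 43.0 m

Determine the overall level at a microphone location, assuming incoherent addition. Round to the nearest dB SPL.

First find each source's level at the receiver (point-source: −20·log₁₀(r/r_ref)), then combine on an intensity basis.
hydraulic press: 94.9 − 20·log₁₀(27.3/3.2) = 94.9 − 18.62 = 76.28 dB SPL.
shot-blast cabinet: 95.4 − 20·log₁₀(43.0/3.2) = 95.4 − 22.57 = 72.83 dB SPL.
Σ 10^(L/10) = 6.166e+07 → L_total = 10·log₁₀(6.166e+07) = 77.90 dB SPL.

78 dB SPL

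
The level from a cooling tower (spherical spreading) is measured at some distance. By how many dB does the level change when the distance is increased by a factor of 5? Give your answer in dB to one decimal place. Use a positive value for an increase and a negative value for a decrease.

Point-source spreading: ΔL = −20·log₁₀(r₂/r₁).
ΔL = −20·log₁₀(5) = -13.98 dB.

-14.0 dB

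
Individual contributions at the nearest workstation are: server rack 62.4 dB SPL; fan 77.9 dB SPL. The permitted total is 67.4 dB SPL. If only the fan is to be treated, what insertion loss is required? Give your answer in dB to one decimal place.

12.2 dB

Fixed contribution from the other source: Σ 10^(L/10) = 10^(62.4/10) = 1.738e+06 (62.40 dB SPL).
The limit corresponds to 10^(67.4/10) = 5.495e+06; subtracting the fixed part leaves 3.758e+06 for the fan, i.e. 65.75 dB SPL.
Required insertion loss = 77.9 − 65.75 = 12.15 dB.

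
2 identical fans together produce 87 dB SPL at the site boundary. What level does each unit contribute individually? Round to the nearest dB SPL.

For N identical incoherent sources L_total = L₁ + 10·log₁₀ N, so L₁ = 87 − 10·log₁₀(2) = 87 − 3.010.

84 dB SPL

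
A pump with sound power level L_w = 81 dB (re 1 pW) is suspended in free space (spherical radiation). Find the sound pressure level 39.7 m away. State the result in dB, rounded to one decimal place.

Free-field spherical radiation: L_p = L_w − 10·log₁₀(4π·r²), r = 39.7 m.
4π·r² = 1.981e+04 m², 10·log₁₀ of that is 42.968 dB.
L_p = 81 − 42.968 = 38.03 dB.

38.0 dB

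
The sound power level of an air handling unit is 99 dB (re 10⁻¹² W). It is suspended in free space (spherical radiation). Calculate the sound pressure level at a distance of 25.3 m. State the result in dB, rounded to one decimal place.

The power spreads over a sphere of area 4π·r², so L_p = L_w − 10·log₁₀(4π·r²).
4π·r² = 8044 m², 10·log₁₀ of that is 39.055 dB.
L_p = 99 − 39.055 = 59.95 dB.

59.9 dB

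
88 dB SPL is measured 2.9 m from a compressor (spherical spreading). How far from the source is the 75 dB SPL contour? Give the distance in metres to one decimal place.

13.0 m

For a point source L₁ − L₂ = 20·log₁₀(r₂/r₁), so r₂ = r₁·10^((L₁−L₂)/20).
r₂ = 2.9·10^((88−75)/20) = 2.9·10^(13.0/20) = 12.95 m.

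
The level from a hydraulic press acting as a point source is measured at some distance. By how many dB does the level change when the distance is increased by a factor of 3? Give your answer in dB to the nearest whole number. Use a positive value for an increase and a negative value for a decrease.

-10 dB

A point source loses 6 dB per doubling of distance; generally ΔL = −20·log₁₀(r₂/r₁).
ΔL = −20·log₁₀(3) = -9.54 dB.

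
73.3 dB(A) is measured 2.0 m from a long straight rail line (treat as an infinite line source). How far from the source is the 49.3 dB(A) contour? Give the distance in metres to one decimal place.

Line-source spreading drops the level by 10·log₁₀(r₂/r₁); inverting, r₂/r₁ = 10^(ΔL/10).
r₂ = 2.0·10^((73.3−49.3)/10) = 2.0·10^(24.0/10) = 502.38 m.

502.4 m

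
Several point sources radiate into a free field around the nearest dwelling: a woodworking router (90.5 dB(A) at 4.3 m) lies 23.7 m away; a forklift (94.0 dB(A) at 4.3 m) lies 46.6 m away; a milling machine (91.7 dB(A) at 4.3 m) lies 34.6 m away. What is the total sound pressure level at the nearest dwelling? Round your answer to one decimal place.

Apply inverse-square spreading to bring every level to the receiver, then sum 10^(L/10).
woodworking router: 90.5 − 20·log₁₀(23.7/4.3) = 90.5 − 14.83 = 75.67 dB(A).
forklift: 94.0 − 20·log₁₀(46.6/4.3) = 94.0 − 20.70 = 73.30 dB(A).
milling machine: 91.7 − 20·log₁₀(34.6/4.3) = 91.7 − 18.11 = 73.59 dB(A).
Σ 10^(L/10) = 8.117e+07 → L_total = 10·log₁₀(8.117e+07) = 79.09 dB(A).

79.1 dB(A)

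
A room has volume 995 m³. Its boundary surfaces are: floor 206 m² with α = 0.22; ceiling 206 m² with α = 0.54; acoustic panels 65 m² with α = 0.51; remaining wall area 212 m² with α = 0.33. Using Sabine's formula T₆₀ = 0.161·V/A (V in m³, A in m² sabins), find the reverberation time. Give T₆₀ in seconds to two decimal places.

0.62 s

Summing Sᵢαᵢ: 206·0.22 + 206·0.54 + 65·0.51 + 212·0.33 = 259.67 m².
T₆₀ = 0.161 × 995 / 259.67 = 0.617 s.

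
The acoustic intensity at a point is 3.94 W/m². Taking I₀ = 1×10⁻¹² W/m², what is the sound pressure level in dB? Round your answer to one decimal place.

126.0 dB

L = 10·log₁₀(I/I₀) = 10·log₁₀(3.94/10⁻¹²) = 10·log₁₀(3.94×10^12).
L = 10·(0.5955 + 12) = 125.95 dB.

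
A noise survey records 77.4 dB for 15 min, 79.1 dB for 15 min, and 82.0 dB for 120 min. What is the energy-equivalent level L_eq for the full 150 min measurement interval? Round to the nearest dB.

Weight each interval's intensity by its duration and average over T = 150 min:
Σ tᵢ·10^(Lᵢ/10) = 15·10^(77.4/10) + 15·10^(79.1/10) + 120·10^(82.0/10) = 2.106e+10.
L_eq = 10·log₁₀(2.106e+10/150) = 81.47 dB.

81 dB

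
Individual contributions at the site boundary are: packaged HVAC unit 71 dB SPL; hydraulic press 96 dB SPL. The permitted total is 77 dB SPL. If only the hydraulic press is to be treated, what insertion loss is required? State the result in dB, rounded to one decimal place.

Everything except the hydraulic press sums to 10^(71/10) = 1.259e+07 in linear terms, 71.00 dB SPL.
The limit corresponds to 10^(77/10) = 5.012e+07; subtracting the fixed part leaves 3.753e+07 for the hydraulic press, i.e. 75.74 dB SPL.
Required insertion loss = 96 − 75.74 = 20.26 dB.

20.3 dB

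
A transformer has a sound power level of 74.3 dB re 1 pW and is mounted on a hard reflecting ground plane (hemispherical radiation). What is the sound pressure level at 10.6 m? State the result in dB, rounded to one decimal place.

L_p = L_w − 10·log₁₀(2π·r²) with r = 10.6 m.
2π·r² = 706 m², 10·log₁₀ of that is 28.488 dB.
L_p = 74.3 − 28.488 = 45.81 dB.

45.8 dB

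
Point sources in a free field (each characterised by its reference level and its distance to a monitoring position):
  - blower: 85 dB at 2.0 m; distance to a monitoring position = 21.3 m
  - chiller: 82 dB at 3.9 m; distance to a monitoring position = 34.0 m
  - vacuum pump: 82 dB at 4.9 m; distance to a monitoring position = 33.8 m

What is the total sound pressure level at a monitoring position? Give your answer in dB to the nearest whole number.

69 dB

Apply inverse-square spreading to bring every level to the receiver, then sum 10^(L/10).
blower: 85 − 20·log₁₀(21.3/2.0) = 85 − 20.55 = 64.45 dB.
chiller: 82 − 20·log₁₀(34.0/3.9) = 82 − 18.81 = 63.19 dB.
vacuum pump: 82 − 20·log₁₀(33.8/4.9) = 82 − 16.77 = 65.23 dB.
Σ 10^(L/10) = 8.204e+06 → L_total = 10·log₁₀(8.204e+06) = 69.14 dB.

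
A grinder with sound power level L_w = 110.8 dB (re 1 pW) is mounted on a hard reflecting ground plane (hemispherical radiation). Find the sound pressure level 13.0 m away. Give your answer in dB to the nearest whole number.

81 dB

Free-field hemispherical radiation: L_p = L_w − 10·log₁₀(2π·r²), r = 13.0 m.
2π·r² = 1062 m², 10·log₁₀ of that is 30.261 dB.
L_p = 110.8 − 30.261 = 80.54 dB.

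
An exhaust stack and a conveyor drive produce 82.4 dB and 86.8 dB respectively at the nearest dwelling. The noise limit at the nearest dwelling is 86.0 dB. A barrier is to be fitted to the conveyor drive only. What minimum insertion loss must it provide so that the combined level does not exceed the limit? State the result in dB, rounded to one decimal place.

Fixed contribution from the other source: Σ 10^(L/10) = 10^(82.4/10) = 1.738e+08 (82.40 dB).
To meet 86.0 dB overall, the treated conveyor drive may contribute at most 10^(86.0/10) − 1.738e+08 = 2.243e+08, i.e. 83.51 dB.
Required insertion loss = 86.8 − 83.51 = 3.29 dB.

3.3 dB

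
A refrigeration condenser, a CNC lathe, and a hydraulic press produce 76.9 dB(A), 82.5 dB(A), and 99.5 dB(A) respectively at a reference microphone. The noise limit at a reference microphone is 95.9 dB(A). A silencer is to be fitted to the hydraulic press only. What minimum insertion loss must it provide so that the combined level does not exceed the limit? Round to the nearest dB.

Everything except the hydraulic press sums to 10^(76.9/10) + 10^(82.5/10) = 2.268e+08 in linear terms, 83.56 dB(A).
The limit corresponds to 10^(95.9/10) = 3.890e+09; subtracting the fixed part leaves 3.664e+09 for the hydraulic press, i.e. 95.64 dB(A).
Required insertion loss = 99.5 − 95.64 = 3.86 dB.

4 dB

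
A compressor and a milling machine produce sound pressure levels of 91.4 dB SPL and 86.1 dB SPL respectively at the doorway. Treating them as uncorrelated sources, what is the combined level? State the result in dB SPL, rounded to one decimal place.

Incoherent sources combine by intensity addition: L_total = 10·log₁₀(Σ 10^(L_i/10)).
Σ 10^(L/10) = 10^(91.4/10) + 10^(86.1/10) = 1.788e+09.
L_total = 10·log₁₀(1.788e+09) = 92.52 dB SPL.

92.5 dB SPL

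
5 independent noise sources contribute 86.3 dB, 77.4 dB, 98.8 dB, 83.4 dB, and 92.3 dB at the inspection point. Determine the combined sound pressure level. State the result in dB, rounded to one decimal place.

Incoherent sources combine by intensity addition: L_total = 10·log₁₀(Σ 10^(L_i/10)).
Σ 10^(L/10) = 10^(86.3/10) + 10^(77.4/10) + 10^(98.8/10) + 10^(83.4/10) + 10^(92.3/10) = 9.984e+09.
L_total = 10·log₁₀(9.984e+09) = 99.99 dB.

100.0 dB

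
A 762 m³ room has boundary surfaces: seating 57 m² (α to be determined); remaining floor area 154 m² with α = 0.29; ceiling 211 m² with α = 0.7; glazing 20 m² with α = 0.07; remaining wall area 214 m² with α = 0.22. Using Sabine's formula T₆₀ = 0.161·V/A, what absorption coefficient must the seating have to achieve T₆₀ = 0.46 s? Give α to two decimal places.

From T₆₀ = 0.161·V/A, the target T₆₀ = 0.46 s needs A = 0.161·762/0.46 = 266.70 m².
Absorption from the other surfaces = 154·0.29 + 211·0.7 + 20·0.07 + 214·0.22 = 240.84 m², so the seating must supply 25.86 m² over 57 m².
α = 25.86/57 = 0.454.

0.45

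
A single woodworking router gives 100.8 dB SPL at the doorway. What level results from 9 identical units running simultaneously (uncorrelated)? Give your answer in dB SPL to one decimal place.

L_total = L₁ + 10·log₁₀ N for N identical incoherent sources.
L_total = 100.8 + 10·log₁₀(9) = 100.8 + 9.542 = 110.34 dB SPL.

110.3 dB SPL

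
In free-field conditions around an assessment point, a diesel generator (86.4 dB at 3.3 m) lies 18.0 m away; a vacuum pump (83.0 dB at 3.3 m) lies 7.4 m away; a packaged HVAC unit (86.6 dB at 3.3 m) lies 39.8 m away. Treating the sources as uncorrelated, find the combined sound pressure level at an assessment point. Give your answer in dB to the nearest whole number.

78 dB

First find each source's level at the receiver (point-source: −20·log₁₀(r/r_ref)), then combine on an intensity basis.
diesel generator: 86.4 − 20·log₁₀(18.0/3.3) = 86.4 − 14.74 = 71.66 dB.
vacuum pump: 83.0 − 20·log₁₀(7.4/3.3) = 83.0 − 7.01 = 75.99 dB.
packaged HVAC unit: 86.6 − 20·log₁₀(39.8/3.3) = 86.6 − 21.63 = 64.97 dB.
Σ 10^(L/10) = 5.749e+07 → L_total = 10·log₁₀(5.749e+07) = 77.60 dB.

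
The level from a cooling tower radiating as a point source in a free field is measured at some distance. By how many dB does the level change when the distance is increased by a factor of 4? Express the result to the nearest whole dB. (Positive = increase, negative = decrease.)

-12 dB

A point source loses 6 dB per doubling of distance; generally ΔL = −20·log₁₀(r₂/r₁).
ΔL = −20·log₁₀(4) = -12.04 dB.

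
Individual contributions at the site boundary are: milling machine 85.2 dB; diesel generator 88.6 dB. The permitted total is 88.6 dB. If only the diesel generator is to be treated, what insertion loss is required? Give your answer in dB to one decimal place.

The untreated sources together contribute 10^(85.2/10) = 3.311e+08, i.e. 85.20 dB.
The limit corresponds to 10^(88.6/10) = 7.244e+08; subtracting the fixed part leaves 3.933e+08 for the diesel generator, i.e. 85.95 dB.
Required insertion loss = 88.6 − 85.95 = 2.65 dB.

2.7 dB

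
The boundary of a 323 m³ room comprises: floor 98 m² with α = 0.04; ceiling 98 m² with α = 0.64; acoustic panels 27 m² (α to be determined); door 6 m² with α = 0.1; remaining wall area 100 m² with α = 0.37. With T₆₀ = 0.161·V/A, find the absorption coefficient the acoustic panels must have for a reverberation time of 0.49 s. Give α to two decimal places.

Required total absorption A = 0.161·323/0.49 = 106.13 m².
Absorption from the other surfaces = 98·0.04 + 98·0.64 + 6·0.1 + 100·0.37 = 104.24 m², so the acoustic panels must supply 1.89 m² over 27 m².
α = 1.89/27 = 0.070.

0.07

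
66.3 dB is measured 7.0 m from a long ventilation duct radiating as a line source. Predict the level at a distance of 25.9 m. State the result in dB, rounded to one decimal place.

For a line source, L₂ = L₁ − 10·log₁₀(r₂/r₁).
L₂ = 66.3 − 10·log₁₀(25.9/7.0) = 66.3 − 5.682 = 60.62 dB.

60.6 dB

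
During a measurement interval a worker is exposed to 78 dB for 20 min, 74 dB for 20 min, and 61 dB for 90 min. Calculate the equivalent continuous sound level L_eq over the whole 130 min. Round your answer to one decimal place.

71.6 dB

Weight each interval's intensity by its duration and average over T = 130 min:
Σ tᵢ·10^(Lᵢ/10) = 20·10^(78/10) + 20·10^(74/10) + 90·10^(61/10) = 1.878e+09.
L_eq = 10·log₁₀(1.878e+09/130) = 71.60 dB.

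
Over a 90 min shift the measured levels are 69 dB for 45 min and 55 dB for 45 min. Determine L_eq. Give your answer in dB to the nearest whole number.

The energy average is taken in the linear domain: L_eq = 10·log₁₀[(Σ tᵢ·10^(Lᵢ/10))/T], T = 90 min.
Σ tᵢ·10^(Lᵢ/10) = 45·10^(69/10) + 45·10^(55/10) = 3.717e+08.
L_eq = 10·log₁₀(3.717e+08/90) = 66.16 dB.

66 dB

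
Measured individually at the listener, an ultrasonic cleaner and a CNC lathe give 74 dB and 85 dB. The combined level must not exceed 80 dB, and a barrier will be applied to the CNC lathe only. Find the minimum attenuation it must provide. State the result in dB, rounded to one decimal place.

Everything except the CNC lathe sums to 10^(74/10) = 2.512e+07 in linear terms, 74.00 dB.
The limit corresponds to 10^(80/10) = 1.000e+08; subtracting the fixed part leaves 7.488e+07 for the CNC lathe, i.e. 78.74 dB.
Required insertion loss = 85 − 78.74 = 6.26 dB.

6.3 dB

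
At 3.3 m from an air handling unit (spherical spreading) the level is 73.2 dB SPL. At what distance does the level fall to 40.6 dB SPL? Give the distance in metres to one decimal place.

140.8 m

The 32.6 dB drop corresponds to a distance ratio of 10^(32.6/20) for a point source.
r₂ = 3.3·10^((73.2−40.6)/20) = 3.3·10^(32.6/20) = 140.77 m.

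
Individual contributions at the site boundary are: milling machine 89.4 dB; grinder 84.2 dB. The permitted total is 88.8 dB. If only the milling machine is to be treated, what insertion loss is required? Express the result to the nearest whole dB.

2 dB

Fixed contribution from the other source: Σ 10^(L/10) = 10^(84.2/10) = 2.630e+08 (84.20 dB).
The limit corresponds to 10^(88.8/10) = 7.586e+08; subtracting the fixed part leaves 4.956e+08 for the milling machine, i.e. 86.95 dB.
So the milling machine must be reduced from 89.4 to 86.95 dB: IL = 2.45 dB.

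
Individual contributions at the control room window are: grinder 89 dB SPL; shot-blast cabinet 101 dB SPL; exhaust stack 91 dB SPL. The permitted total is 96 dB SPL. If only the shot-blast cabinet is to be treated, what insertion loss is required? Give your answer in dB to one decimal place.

8.1 dB

Everything except the shot-blast cabinet sums to 10^(89/10) + 10^(91/10) = 2.053e+09 in linear terms, 93.12 dB SPL.
To meet 96 dB SPL overall, the treated shot-blast cabinet may contribute at most 10^(96/10) − 2.053e+09 = 1.928e+09, i.e. 92.85 dB SPL.
Required insertion loss = 101 − 92.85 = 8.15 dB.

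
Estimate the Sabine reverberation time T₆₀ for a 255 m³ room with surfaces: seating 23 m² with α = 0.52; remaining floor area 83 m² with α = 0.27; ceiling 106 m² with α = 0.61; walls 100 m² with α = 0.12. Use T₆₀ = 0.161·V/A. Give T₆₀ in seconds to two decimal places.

0.37 s

Summing Sᵢαᵢ: 23·0.52 + 83·0.27 + 106·0.61 + 100·0.12 = 111.03 m².
T₆₀ = 0.161·V/A = 0.161·255/111.03 = 0.370 s.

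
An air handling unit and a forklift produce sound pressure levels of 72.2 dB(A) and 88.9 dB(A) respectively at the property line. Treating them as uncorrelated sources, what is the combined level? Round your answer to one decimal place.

89.0 dB(A)

Incoherent sources combine by intensity addition: L_total = 10·log₁₀(Σ 10^(L_i/10)).
Σ 10^(L/10) = 10^(72.2/10) + 10^(88.9/10) = 7.928e+08.
L_total = 10·log₁₀(7.928e+08) = 88.99 dB(A).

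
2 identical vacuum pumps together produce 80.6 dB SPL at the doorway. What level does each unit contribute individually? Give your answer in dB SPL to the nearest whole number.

78 dB SPL

Dividing the total intensity by 2 lowers the level by 10·log₁₀ 2 = 3.010 dB: L₁ = 80.6 − 3.010.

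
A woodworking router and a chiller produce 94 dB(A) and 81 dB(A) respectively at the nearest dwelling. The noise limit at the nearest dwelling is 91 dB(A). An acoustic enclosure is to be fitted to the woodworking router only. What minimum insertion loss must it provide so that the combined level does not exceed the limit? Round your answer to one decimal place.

3.5 dB

Everything except the woodworking router sums to 10^(81/10) = 1.259e+08 in linear terms, 81.00 dB(A).
The limit corresponds to 10^(91/10) = 1.259e+09; subtracting the fixed part leaves 1.133e+09 for the woodworking router, i.e. 90.54 dB(A).
So the woodworking router must be reduced from 94 to 90.54 dB(A): IL = 3.46 dB.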